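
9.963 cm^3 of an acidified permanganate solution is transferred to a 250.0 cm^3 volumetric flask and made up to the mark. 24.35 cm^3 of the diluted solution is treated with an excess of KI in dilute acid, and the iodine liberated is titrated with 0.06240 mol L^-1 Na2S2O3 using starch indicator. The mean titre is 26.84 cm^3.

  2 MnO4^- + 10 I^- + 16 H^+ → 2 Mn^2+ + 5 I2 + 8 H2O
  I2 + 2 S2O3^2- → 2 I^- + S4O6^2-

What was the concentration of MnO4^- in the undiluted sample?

n(S2O3^2-) = 0.02684 × 0.06240 = 1.675 × 10^-3 mol
n(I2) = n(S2O3^2-)/2 = 8.374 × 10^-4 mol
From the 2:5 ratio, n(MnO4^-) in the aliquot = 2/5 × 8.374 × 10^-4 = 3.350 × 10^-4 mol
[MnO4^-]_dilute = 3.350 × 10^-4 / 0.02435 = 0.01376 mol/L
[MnO4^-]_original = 0.01376 × 250.0/9.963 = 0.3452 mol/L

0.3452 mol/L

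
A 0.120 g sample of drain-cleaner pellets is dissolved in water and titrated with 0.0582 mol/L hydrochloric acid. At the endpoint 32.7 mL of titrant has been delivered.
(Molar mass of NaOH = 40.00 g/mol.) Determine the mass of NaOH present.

NaOH + HCl → NaCl + H2O
n(HCl) = 0.0327 L × 0.0582 mol/L = 1.90 × 10^-3 mol
n(NaOH) = 1.90 × 10^-3 mol (1:1 ratio)
mass of NaOH = 1.90 × 10^-3 × 40.00 g/mol = 0.0761 g

0.0761 g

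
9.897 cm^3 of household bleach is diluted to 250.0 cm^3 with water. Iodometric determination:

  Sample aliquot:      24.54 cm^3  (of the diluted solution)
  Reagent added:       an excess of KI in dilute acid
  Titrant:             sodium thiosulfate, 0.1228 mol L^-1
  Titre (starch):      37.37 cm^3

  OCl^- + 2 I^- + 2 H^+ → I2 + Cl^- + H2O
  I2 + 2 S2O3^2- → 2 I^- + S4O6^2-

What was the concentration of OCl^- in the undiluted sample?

2.362 mol/L

n(S2O3^2-) = 0.03737 × 0.1228 = 4.589 × 10^-3 mol
n(I2) = n(S2O3^2-)/2 = 2.295 × 10^-3 mol
n(OCl^-) in the aliquot = 2.295 × 10^-3 mol (1:1 ratio)
[OCl^-]_dilute = 2.295 × 10^-3 / 0.02454 = 0.09350 mol/L
[OCl^-]_original = 0.09350 × 250.0/9.897 = 2.362 mol/L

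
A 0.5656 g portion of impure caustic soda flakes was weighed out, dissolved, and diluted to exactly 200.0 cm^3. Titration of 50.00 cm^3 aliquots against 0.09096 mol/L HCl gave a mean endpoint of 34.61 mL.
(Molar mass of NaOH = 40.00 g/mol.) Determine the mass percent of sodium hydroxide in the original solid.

89.06 %

NaOH + HCl → NaCl + H2O
n(HCl) per titration = 0.03461 × 0.09096 = 3.148 × 10^-3 mol
n(NaOH) in each aliquot = 3.148 × 10^-3 mol (1:1 ratio)
n(NaOH) in the whole flask = 3.148 × 10^-3 × 200.0/50.00 = 0.01259 mol
mass of NaOH = 0.01259 × 40.00 = 0.5037 g
% NaOH = 0.5037 / 0.5656 × 100 = 89.06 %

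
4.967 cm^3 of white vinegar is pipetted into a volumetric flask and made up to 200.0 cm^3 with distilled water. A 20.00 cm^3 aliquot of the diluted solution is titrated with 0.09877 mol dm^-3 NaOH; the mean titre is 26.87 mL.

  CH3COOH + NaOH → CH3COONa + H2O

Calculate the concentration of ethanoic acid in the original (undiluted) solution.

n(NaOH) = 0.02687 × 0.09877 = 2.654 × 10^-3 mol
n(CH3COOH) in the aliquot = 2.654 × 10^-3 mol (1:1 ratio)
[CH3COOH]_dilute = 2.654 × 10^-3 / 0.02000 = 0.1327 mol/L
Dilution factor = 200.0 / 4.967 = 40.27
[CH3COOH]_stock = 0.1327 × 40.27 = 5.343 mol/L

5.343 mol/L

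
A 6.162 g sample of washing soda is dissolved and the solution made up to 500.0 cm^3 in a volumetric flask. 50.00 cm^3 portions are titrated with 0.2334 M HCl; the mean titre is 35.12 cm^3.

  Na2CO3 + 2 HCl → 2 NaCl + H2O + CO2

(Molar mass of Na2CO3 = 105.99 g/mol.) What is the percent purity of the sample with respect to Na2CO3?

n(HCl) per titration = 0.03512 × 0.2334 = 8.197 × 10^-3 mol
From the 1:2 ratio, n(Na2CO3) in each aliquot = 1/2 × 8.197 × 10^-3 = 4.099 × 10^-3 mol
n(Na2CO3) in the whole flask = 4.099 × 10^-3 × 500.0/50.00 = 0.04099 mol
mass of Na2CO3 = 0.04099 × 105.99 = 4.344 g
% Na2CO3 = 4.344 / 6.162 × 100 = 70.50 %

70.50 %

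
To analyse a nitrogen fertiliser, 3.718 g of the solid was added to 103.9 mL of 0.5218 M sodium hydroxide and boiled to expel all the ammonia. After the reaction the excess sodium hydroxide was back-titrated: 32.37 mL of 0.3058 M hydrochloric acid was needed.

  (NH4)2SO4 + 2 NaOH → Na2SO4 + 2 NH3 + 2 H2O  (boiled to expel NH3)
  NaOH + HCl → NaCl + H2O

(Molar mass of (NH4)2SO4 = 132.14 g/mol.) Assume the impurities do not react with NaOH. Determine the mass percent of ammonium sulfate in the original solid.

n(NaOH) added = 0.1039 × 0.5218 = 0.05422 mol
n(HCl) used in back-titration = 0.03237 × 0.3058 = 9.899 × 10^-3 mol
n(NaOH) left over = 9.899 × 10^-3 mol (1:1 ratio)
n(NaOH) consumed by analyte = 0.05422 − 9.899 × 10^-3 = 0.04432 mol
From the 1:2 ratio, n((NH4)2SO4) = 1/2 × 0.04432 = 0.02216 mol
mass of (NH4)2SO4 = 0.02216 × 132.14 = 2.928 g
% (NH4)2SO4 = 2.928 / 3.718 × 100 = 78.75 %

78.75 %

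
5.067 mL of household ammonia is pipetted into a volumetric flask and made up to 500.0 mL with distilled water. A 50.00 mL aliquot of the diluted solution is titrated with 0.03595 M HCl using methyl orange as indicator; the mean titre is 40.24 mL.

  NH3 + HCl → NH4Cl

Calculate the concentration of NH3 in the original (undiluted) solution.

2.855 M

n(HCl) = 0.04024 × 0.03595 = 1.447 × 10^-3 mol
n(NH3) in the aliquot = 1.447 × 10^-3 mol (1:1 ratio)
[NH3]_dilute = 1.447 × 10^-3 / 0.05000 = 0.02893 mol/L
Dilution factor = 500.0 / 5.067 = 98.68
[NH3]_stock = 0.02893 × 98.68 = 2.855 mol/L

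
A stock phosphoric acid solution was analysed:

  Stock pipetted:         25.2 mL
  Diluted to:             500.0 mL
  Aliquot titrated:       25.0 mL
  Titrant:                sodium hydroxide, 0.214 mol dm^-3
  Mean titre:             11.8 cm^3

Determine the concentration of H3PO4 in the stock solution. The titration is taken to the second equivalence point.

1.00 mol/L

H3PO4 + 2 NaOH → Na2HPO4 + 2 H2O
n(NaOH) = 0.0118 × 0.214 = 2.53 × 10^-3 mol
From the 1:2 ratio, n(H3PO4) in the aliquot = 1/2 × 2.53 × 10^-3 = 1.26 × 10^-3 mol
[H3PO4]_dilute = 1.26 × 10^-3 / 0.0250 = 0.0505 mol/L
Dilution factor = 500.0 / 25.2 = 19.84
[H3PO4]_stock = 0.0505 × 19.84 = 1.00 mol/L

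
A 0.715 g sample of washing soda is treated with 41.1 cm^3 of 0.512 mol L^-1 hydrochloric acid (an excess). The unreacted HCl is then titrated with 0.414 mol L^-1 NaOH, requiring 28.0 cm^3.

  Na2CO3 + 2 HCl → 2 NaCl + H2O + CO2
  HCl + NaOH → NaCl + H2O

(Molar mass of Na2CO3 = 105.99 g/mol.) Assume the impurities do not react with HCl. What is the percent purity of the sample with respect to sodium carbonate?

n(HCl) added = 0.0411 × 0.512 = 0.0210 mol
n(NaOH) used in back-titration = 0.0280 × 0.414 = 0.0116 mol
n(HCl) left over = 0.0116 mol (1:1 ratio)
n(HCl) consumed by analyte = 0.0210 − 0.0116 = 9.45 × 10^-3 mol
From the 1:2 ratio, n(Na2CO3) = 1/2 × 9.45 × 10^-3 = 4.73 × 10^-3 mol
mass of Na2CO3 = 4.73 × 10^-3 × 105.99 = 0.501 g
% Na2CO3 = 0.501 / 0.715 × 100 = 70.1 %

70.1 %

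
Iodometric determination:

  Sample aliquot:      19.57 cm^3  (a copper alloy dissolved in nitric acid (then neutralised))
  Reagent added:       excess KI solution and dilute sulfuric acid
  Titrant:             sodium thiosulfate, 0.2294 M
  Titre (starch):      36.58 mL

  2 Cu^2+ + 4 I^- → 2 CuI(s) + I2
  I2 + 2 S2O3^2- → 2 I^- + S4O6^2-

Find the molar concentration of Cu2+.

n(S2O3^2-) = 0.03658 × 0.2294 = 8.391 × 10^-3 mol
n(I2) = n(S2O3^2-)/2 = 4.196 × 10^-3 mol
From the 2:1 ratio, n(Cu2+) in the aliquot = 2/1 × 4.196 × 10^-3 = 8.391 × 10^-3 mol
[Cu2+] = 8.391 × 10^-3 / 0.01957 = 0.4288 mol/L

0.4288 M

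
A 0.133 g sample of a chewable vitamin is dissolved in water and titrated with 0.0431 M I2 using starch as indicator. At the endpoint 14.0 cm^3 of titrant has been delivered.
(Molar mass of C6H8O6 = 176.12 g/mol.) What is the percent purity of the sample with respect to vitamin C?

79.9 %

C6H8O6 + I2 → C6H6O6 + 2 HI
n(I2) = 0.0140 L × 0.0431 mol/L = 6.03 × 10^-4 mol
n(C6H8O6) = 6.03 × 10^-4 mol (1:1 ratio)
mass of C6H8O6 = 6.03 × 10^-4 × 176.12 g/mol = 0.106 g
% C6H8O6 = 0.106 / 0.133 × 100 = 79.9 %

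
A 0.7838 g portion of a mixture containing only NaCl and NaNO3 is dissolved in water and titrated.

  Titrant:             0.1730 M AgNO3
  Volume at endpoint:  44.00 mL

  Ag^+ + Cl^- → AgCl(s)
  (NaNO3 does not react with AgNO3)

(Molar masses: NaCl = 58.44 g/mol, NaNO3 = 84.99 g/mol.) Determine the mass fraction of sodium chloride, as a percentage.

56.75 %

n(AgNO3) = 0.04400 × 0.1730 = 7.612 × 10^-3 mol
Let x = n(NaCl), y = n(NaNO3).
Titrant: 1x = 7.612 × 10^-3;  mass: 58.44x + 84.99y = 0.7838
Solving, x = 7.612 × 10^-3 mol, y = 3.988 × 10^-3 mol
mass of NaCl = 7.612 × 10^-3 × 58.44 = 0.4448 g
% NaCl = 0.4448 / 0.7838 × 100 = 56.75 %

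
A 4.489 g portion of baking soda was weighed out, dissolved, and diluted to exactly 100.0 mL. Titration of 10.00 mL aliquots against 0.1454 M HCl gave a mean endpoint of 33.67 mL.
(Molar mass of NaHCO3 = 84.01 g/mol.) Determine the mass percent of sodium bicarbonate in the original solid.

91.62 %

NaHCO3 + HCl → NaCl + H2O + CO2
n(HCl) per titration = 0.03367 × 0.1454 = 4.896 × 10^-3 mol
n(NaHCO3) in each aliquot = 4.896 × 10^-3 mol (1:1 ratio)
n(NaHCO3) in the whole flask = 4.896 × 10^-3 × 100.0/10.00 = 0.04896 mol
mass of NaHCO3 = 0.04896 × 84.01 = 4.113 g
% NaHCO3 = 4.113 / 4.489 × 100 = 91.62 %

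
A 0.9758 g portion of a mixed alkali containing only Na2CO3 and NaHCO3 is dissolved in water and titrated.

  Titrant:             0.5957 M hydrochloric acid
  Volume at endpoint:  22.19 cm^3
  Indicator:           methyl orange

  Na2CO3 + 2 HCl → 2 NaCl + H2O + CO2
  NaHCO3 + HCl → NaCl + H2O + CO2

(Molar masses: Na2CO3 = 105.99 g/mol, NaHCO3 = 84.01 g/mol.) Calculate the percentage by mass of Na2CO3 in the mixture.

23.59 %

n(HCl) = 0.02219 × 0.5957 = 0.01322 mol
Let x = n(Na2CO3), y = n(NaHCO3).
Titrant: 2x + 1y = 0.01322;  mass: 105.99x + 84.01y = 0.9758
Solving, x = 2.171 × 10^-3 mol, y = 8.876 × 10^-3 mol
mass of Na2CO3 = 2.171 × 10^-3 × 105.99 = 0.2301 g
% Na2CO3 = 0.2301 / 0.9758 × 100 = 23.59 %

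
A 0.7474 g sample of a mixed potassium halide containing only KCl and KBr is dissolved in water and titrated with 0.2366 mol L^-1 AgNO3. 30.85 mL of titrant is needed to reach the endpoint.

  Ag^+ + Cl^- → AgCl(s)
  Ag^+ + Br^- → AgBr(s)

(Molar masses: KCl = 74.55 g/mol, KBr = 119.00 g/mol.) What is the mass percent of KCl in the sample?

n(AgNO3) = 0.03085 × 0.2366 = 7.299 × 10^-3 mol
Let x = n(KCl), y = n(KBr).
Titrant: 1x + 1y = 7.299 × 10^-3;  mass: 74.55x + 119.00y = 0.7474
Solving, x = 2.727 × 10^-3 mol, y = 4.573 × 10^-3 mol
mass of KCl = 2.727 × 10^-3 × 74.55 = 0.2033 g
% KCl = 0.2033 / 0.7474 × 100 = 27.20 %

27.20 %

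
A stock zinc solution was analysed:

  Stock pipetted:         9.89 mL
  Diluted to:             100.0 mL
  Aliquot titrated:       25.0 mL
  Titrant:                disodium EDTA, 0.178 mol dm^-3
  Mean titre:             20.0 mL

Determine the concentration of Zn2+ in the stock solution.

1.44 mol/L

Zn^2+ + EDTA^4- → [Zn(EDTA)]^2-
n(EDTA) = 0.0200 × 0.178 = 3.56 × 10^-3 mol
n(Zn2+) in the aliquot = 3.56 × 10^-3 mol (1:1 ratio)
[Zn2+]_dilute = 3.56 × 10^-3 / 0.0250 = 0.142 mol/L
Dilution factor = 100.0 / 9.89 = 10.11
[Zn2+]_stock = 0.142 × 10.11 = 1.44 mol/L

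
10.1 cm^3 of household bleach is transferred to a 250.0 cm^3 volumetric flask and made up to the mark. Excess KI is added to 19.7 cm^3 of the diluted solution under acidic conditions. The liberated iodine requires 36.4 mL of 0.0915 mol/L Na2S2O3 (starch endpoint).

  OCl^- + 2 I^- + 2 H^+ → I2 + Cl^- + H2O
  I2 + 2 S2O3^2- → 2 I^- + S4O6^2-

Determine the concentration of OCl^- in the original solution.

n(S2O3^2-) = 0.0364 × 0.0915 = 3.33 × 10^-3 mol
n(I2) = n(S2O3^2-)/2 = 1.67 × 10^-3 mol
n(OCl^-) in the aliquot = 1.67 × 10^-3 mol (1:1 ratio)
[OCl^-]_dilute = 1.67 × 10^-3 / 0.0197 = 0.0845 mol/L
[OCl^-]_original = 0.0845 × 250.0/10.1 = 2.09 mol/L

2.09 mol/L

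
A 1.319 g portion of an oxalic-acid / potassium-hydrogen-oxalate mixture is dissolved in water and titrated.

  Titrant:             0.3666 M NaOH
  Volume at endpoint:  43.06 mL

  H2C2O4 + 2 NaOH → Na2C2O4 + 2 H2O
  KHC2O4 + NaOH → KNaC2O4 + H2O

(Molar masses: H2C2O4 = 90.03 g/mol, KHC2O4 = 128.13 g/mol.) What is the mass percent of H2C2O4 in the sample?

28.89 %

n(NaOH) = 0.04306 × 0.3666 = 0.01579 mol
Let x = n(H2C2O4), y = n(KHC2O4).
Titrant: 2x + 1y = 0.01579;  mass: 90.03x + 128.13y = 1.319
Solving, x = 4.233 × 10^-3 mol, y = 7.320 × 10^-3 mol
mass of H2C2O4 = 4.233 × 10^-3 × 90.03 = 0.3811 g
% H2C2O4 = 0.3811 / 1.319 × 100 = 28.89 %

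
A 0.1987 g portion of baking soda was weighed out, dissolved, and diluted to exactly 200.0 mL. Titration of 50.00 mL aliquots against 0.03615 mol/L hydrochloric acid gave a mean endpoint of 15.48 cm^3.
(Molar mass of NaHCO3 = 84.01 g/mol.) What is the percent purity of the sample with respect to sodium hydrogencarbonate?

94.64 %

NaHCO3 + HCl → NaCl + H2O + CO2
n(HCl) per titration = 0.01548 × 0.03615 = 5.596 × 10^-4 mol
n(NaHCO3) in each aliquot = 5.596 × 10^-4 mol (1:1 ratio)
n(NaHCO3) in the whole flask = 5.596 × 10^-4 × 200.0/50.00 = 2.238 × 10^-3 mol
mass of NaHCO3 = 2.238 × 10^-3 × 84.01 = 0.1880 g
% NaHCO3 = 0.1880 / 0.1987 × 100 = 94.64 %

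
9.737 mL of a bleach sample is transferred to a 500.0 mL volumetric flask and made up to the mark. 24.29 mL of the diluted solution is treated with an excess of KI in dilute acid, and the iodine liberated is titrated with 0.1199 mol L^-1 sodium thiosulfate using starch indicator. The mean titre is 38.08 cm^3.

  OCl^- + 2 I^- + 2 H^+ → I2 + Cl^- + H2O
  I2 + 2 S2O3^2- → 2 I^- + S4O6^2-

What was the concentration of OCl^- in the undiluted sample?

4.826 mol/L

n(S2O3^2-) = 0.03808 × 0.1199 = 4.566 × 10^-3 mol
n(I2) = n(S2O3^2-)/2 = 2.283 × 10^-3 mol
n(OCl^-) in the aliquot = 2.283 × 10^-3 mol (1:1 ratio)
[OCl^-]_dilute = 2.283 × 10^-3 / 0.02429 = 0.09399 mol/L
[OCl^-]_original = 0.09399 × 500.0/9.737 = 4.826 mol/L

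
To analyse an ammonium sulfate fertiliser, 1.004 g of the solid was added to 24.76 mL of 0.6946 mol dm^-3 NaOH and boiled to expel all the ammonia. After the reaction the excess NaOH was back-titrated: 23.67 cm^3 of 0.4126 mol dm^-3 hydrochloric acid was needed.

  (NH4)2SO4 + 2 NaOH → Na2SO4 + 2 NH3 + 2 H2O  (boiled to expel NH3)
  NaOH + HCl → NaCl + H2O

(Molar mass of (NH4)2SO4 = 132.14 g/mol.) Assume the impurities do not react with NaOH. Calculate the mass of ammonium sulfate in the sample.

0.4910 g

n(NaOH) added = 0.02476 × 0.6946 = 0.01720 mol
n(HCl) used in back-titration = 0.02367 × 0.4126 = 9.766 × 10^-3 mol
n(NaOH) left over = 9.766 × 10^-3 mol (1:1 ratio)
n(NaOH) consumed by analyte = 0.01720 − 9.766 × 10^-3 = 7.432 × 10^-3 mol
From the 1:2 ratio, n((NH4)2SO4) = 1/2 × 7.432 × 10^-3 = 3.716 × 10^-3 mol
mass of (NH4)2SO4 = 3.716 × 10^-3 × 132.14 = 0.4910 g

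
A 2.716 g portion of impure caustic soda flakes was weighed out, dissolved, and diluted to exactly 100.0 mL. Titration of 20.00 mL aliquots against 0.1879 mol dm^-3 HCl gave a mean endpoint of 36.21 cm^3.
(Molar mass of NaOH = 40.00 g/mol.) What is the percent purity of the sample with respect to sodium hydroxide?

NaOH + HCl → NaCl + H2O
n(HCl) per titration = 0.03621 × 0.1879 = 6.804 × 10^-3 mol
n(NaOH) in each aliquot = 6.804 × 10^-3 mol (1:1 ratio)
n(NaOH) in the whole flask = 6.804 × 10^-3 × 100.0/20.00 = 0.03402 mol
mass of NaOH = 0.03402 × 40.00 = 1.361 g
% NaOH = 1.361 / 2.716 × 100 = 50.10 %

50.10 %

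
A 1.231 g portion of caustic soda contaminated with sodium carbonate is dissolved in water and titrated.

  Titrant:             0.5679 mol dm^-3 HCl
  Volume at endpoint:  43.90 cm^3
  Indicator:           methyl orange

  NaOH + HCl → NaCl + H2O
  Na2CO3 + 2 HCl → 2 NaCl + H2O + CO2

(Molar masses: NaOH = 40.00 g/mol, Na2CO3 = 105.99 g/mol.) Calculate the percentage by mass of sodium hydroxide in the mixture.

22.56 %

n(HCl) = 0.04390 × 0.5679 = 0.02493 mol
Let x = n(NaOH), y = n(Na2CO3).
Titrant: 1x + 2y = 0.02493;  mass: 40.00x + 105.99y = 1.231
Solving, x = 6.942 × 10^-3 mol, y = 8.995 × 10^-3 mol
mass of NaOH = 6.942 × 10^-3 × 40.00 = 0.2777 g
% NaOH = 0.2777 / 1.231 × 100 = 22.56 %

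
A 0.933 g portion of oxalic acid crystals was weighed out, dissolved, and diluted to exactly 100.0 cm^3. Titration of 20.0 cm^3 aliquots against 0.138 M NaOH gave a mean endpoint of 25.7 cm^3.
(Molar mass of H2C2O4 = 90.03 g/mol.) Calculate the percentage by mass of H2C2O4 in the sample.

85.6 %

H2C2O4 + 2 NaOH → Na2C2O4 + 2 H2O
n(NaOH) per titration = 0.0257 × 0.138 = 3.55 × 10^-3 mol
From the 1:2 ratio, n(H2C2O4) in each aliquot = 1/2 × 3.55 × 10^-3 = 1.77 × 10^-3 mol
n(H2C2O4) in the whole flask = 1.77 × 10^-3 × 100.0/20.0 = 8.87 × 10^-3 mol
mass of H2C2O4 = 8.87 × 10^-3 × 90.03 = 0.798 g
% H2C2O4 = 0.798 / 0.933 × 100 = 85.6 %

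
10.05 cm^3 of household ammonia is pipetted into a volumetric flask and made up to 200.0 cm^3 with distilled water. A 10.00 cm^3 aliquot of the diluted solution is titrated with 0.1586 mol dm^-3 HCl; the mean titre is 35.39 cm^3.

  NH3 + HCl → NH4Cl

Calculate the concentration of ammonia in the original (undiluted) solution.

n(HCl) = 0.03539 × 0.1586 = 5.613 × 10^-3 mol
n(NH3) in the aliquot = 5.613 × 10^-3 mol (1:1 ratio)
[NH3]_dilute = 5.613 × 10^-3 / 0.01000 = 0.5613 mol/L
Dilution factor = 200.0 / 10.05 = 19.90
[NH3]_stock = 0.5613 × 19.90 = 11.17 mol/L

11.17 mol/L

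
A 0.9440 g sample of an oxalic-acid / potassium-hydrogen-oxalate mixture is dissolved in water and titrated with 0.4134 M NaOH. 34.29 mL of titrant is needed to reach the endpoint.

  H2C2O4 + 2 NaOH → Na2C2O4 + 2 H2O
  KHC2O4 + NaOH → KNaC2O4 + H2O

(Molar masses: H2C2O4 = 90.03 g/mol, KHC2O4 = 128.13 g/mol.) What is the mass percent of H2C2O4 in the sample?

50.05 %

n(NaOH) = 0.03429 × 0.4134 = 0.01418 mol
Let x = n(H2C2O4), y = n(KHC2O4).
Titrant: 2x + 1y = 0.01418;  mass: 90.03x + 128.13y = 0.9440
Solving, x = 5.248 × 10^-3 mol, y = 3.680 × 10^-3 mol
mass of H2C2O4 = 5.248 × 10^-3 × 90.03 = 0.4724 g
% H2C2O4 = 0.4724 / 0.9440 × 100 = 50.05 %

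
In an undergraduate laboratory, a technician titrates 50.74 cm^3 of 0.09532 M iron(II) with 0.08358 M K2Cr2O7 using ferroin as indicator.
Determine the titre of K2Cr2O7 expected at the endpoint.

9.645 mL

Cr2O7^2- + 6 Fe^2+ + 14 H^+ → 2 Cr^3+ + 6 Fe^3+ + 7 H2O
n(Fe2+) = 0.05074 L × 0.09532 mol/L = 4.837 × 10^-3 mol
From the 1:6 stoichiometry, n(K2Cr2O7) = 1/6 × 4.837 × 10^-3 = 8.061 × 10^-4 mol
V(K2Cr2O7) = 8.061 × 10^-4 mol / 0.08358 mol/L = 0.009645 L = 9.645 mL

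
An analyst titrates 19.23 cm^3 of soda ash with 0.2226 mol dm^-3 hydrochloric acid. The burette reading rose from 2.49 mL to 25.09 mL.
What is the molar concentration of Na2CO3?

Na2CO3 + 2 HCl → 2 NaCl + H2O + CO2
n(HCl) = 0.02260 L × 0.2226 mol/L = 5.031 × 10^-3 mol
From the 1:2 mole ratio, n(Na2CO3) = 1/2 × 5.031 × 10^-3 = 2.515 × 10^-3 mol
[Na2CO3] = 2.515 × 10^-3 mol / 0.01923 L = 0.1308 mol/L

0.1308 mol/L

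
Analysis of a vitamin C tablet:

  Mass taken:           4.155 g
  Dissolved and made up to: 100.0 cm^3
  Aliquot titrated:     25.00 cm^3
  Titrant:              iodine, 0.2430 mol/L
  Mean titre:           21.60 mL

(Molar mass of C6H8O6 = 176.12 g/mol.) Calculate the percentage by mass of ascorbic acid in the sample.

88.99 %

C6H8O6 + I2 → C6H6O6 + 2 HI
n(I2) per titration = 0.02160 × 0.2430 = 5.249 × 10^-3 mol
n(C6H8O6) in each aliquot = 5.249 × 10^-3 mol (1:1 ratio)
n(C6H8O6) in the whole flask = 5.249 × 10^-3 × 100.0/25.00 = 0.02100 mol
mass of C6H8O6 = 0.02100 × 176.12 = 3.698 g
% C6H8O6 = 3.698 / 4.155 × 100 = 88.99 %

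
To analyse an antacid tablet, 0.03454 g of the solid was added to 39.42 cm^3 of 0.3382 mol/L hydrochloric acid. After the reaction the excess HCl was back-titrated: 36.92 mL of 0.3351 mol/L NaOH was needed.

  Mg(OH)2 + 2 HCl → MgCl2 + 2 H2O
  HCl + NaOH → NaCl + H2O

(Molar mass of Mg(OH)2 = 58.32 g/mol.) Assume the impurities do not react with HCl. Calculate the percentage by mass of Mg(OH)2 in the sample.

81.04 %

n(HCl) added = 0.03942 × 0.3382 = 0.01333 mol
n(NaOH) used in back-titration = 0.03692 × 0.3351 = 0.01237 mol
n(HCl) left over = 0.01237 mol (1:1 ratio)
n(HCl) consumed by analyte = 0.01333 − 0.01237 = 9.600 × 10^-4 mol
From the 1:2 ratio, n(Mg(OH)2) = 1/2 × 9.600 × 10^-4 = 4.800 × 10^-4 mol
mass of Mg(OH)2 = 4.800 × 10^-4 × 58.32 = 0.02799 g
% Mg(OH)2 = 0.02799 / 0.03454 × 100 = 81.04 %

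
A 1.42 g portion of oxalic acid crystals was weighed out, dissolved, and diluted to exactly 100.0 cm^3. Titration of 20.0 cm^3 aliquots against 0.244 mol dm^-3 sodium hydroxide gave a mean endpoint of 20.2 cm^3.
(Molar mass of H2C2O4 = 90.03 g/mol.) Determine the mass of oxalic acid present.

1.11 g

H2C2O4 + 2 NaOH → Na2C2O4 + 2 H2O
n(NaOH) per titration = 0.0202 × 0.244 = 4.93 × 10^-3 mol
From the 1:2 ratio, n(H2C2O4) in each aliquot = 1/2 × 4.93 × 10^-3 = 2.46 × 10^-3 mol
n(H2C2O4) in the whole flask = 2.46 × 10^-3 × 100.0/20.0 = 0.0123 mol
mass of H2C2O4 = 0.0123 × 90.03 = 1.11 g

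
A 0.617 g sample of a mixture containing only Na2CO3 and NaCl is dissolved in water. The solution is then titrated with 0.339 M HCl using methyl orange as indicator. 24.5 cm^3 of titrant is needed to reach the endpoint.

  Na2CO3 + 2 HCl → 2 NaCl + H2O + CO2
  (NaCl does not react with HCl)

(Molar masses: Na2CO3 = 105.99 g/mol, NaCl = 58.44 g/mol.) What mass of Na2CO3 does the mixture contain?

n(HCl) = 0.0245 × 0.339 = 8.31 × 10^-3 mol
Let x = n(Na2CO3), y = n(NaCl).
Titrant: 2x = 8.31 × 10^-3;  mass: 105.99x + 58.44y = 0.617
Solving, x = 4.15 × 10^-3 mol, y = 3.03 × 10^-3 mol
mass of Na2CO3 = 4.15 × 10^-3 × 105.99 = 0.440 g

0.440 g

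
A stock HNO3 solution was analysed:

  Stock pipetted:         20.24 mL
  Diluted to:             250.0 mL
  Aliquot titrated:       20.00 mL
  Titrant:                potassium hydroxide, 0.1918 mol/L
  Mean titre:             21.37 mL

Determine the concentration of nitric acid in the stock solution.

2.531 mol/L

HNO3 + KOH → KNO3 + H2O
n(KOH) = 0.02137 × 0.1918 = 4.099 × 10^-3 mol
n(HNO3) in the aliquot = 4.099 × 10^-3 mol (1:1 ratio)
[HNO3]_dilute = 4.099 × 10^-3 / 0.02000 = 0.2049 mol/L
Dilution factor = 250.0 / 20.24 = 12.35
[HNO3]_stock = 0.2049 × 12.35 = 2.531 mol/L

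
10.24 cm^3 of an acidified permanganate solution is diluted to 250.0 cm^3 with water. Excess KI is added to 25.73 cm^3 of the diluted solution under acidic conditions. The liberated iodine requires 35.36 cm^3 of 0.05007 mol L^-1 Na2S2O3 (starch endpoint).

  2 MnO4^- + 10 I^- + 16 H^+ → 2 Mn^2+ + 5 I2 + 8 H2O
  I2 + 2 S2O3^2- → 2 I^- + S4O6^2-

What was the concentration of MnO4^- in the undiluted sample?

n(S2O3^2-) = 0.03536 × 0.05007 = 1.770 × 10^-3 mol
n(I2) = n(S2O3^2-)/2 = 8.852 × 10^-4 mol
From the 2:5 ratio, n(MnO4^-) in the aliquot = 2/5 × 8.852 × 10^-4 = 3.541 × 10^-4 mol
[MnO4^-]_dilute = 3.541 × 10^-4 / 0.02573 = 0.01376 mol/L
[MnO4^-]_original = 0.01376 × 250.0/10.24 = 0.3360 mol/L

0.3360 mol/L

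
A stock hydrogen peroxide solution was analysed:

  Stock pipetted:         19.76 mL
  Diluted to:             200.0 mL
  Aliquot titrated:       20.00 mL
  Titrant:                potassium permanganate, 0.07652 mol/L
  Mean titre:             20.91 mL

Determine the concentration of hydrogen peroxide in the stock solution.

2.024 mol/L

2 MnO4^- + 5 H2O2 + 6 H^+ → 2 Mn^2+ + 5 O2 + 8 H2O
n(KMnO4) = 0.02091 × 0.07652 = 1.600 × 10^-3 mol
From the 5:2 ratio, n(H2O2) in the aliquot = 5/2 × 1.600 × 10^-3 = 4.000 × 10^-3 mol
[H2O2]_dilute = 4.000 × 10^-3 / 0.02000 = 0.2000 mol/L
Dilution factor = 200.0 / 19.76 = 10.12
[H2O2]_stock = 0.2000 × 10.12 = 2.024 mol/L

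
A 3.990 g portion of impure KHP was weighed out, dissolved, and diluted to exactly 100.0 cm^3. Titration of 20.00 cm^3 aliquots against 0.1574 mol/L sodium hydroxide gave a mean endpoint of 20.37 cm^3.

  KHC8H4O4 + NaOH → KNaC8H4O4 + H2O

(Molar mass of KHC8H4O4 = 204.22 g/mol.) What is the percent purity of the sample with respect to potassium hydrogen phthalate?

82.05 %

n(NaOH) per titration = 0.02037 × 0.1574 = 3.206 × 10^-3 mol
n(KHC8H4O4) in each aliquot = 3.206 × 10^-3 mol (1:1 ratio)
n(KHC8H4O4) in the whole flask = 3.206 × 10^-3 × 100.0/20.00 = 0.01603 mol
mass of KHC8H4O4 = 0.01603 × 204.22 = 3.274 g
% KHC8H4O4 = 3.274 / 3.990 × 100 = 82.05 %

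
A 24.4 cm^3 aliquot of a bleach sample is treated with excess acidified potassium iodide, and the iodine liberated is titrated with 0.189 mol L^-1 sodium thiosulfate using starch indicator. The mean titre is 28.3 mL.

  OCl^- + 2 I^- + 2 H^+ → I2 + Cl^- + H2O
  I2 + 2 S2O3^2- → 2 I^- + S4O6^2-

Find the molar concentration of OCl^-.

n(S2O3^2-) = 0.0283 × 0.189 = 5.35 × 10^-3 mol
n(I2) = n(S2O3^2-)/2 = 2.67 × 10^-3 mol
n(OCl^-) in the aliquot = 2.67 × 10^-3 mol (1:1 ratio)
[OCl^-] = 2.67 × 10^-3 / 0.0244 = 0.110 mol/L

0.110 mol/L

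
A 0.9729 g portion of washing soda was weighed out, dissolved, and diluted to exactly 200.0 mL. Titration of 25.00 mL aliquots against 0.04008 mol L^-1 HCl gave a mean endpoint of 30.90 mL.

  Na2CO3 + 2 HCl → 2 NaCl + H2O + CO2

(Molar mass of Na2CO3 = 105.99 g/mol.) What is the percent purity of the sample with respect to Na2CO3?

53.97 %

n(HCl) per titration = 0.03090 × 0.04008 = 1.238 × 10^-3 mol
From the 1:2 ratio, n(Na2CO3) in each aliquot = 1/2 × 1.238 × 10^-3 = 6.192 × 10^-4 mol
n(Na2CO3) in the whole flask = 6.192 × 10^-4 × 200.0/25.00 = 4.954 × 10^-3 mol
mass of Na2CO3 = 4.954 × 10^-3 × 105.99 = 0.5251 g
% Na2CO3 = 0.5251 / 0.9729 × 100 = 53.97 %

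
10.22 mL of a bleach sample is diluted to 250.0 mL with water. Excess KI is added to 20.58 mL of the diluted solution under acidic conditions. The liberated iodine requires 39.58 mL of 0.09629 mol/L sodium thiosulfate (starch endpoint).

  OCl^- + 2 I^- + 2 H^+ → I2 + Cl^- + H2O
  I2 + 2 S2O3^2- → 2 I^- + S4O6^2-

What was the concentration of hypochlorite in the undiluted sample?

n(S2O3^2-) = 0.03958 × 0.09629 = 3.811 × 10^-3 mol
n(I2) = n(S2O3^2-)/2 = 1.906 × 10^-3 mol
n(OCl^-) in the aliquot = 1.906 × 10^-3 mol (1:1 ratio)
[OCl^-]_dilute = 1.906 × 10^-3 / 0.02058 = 0.09259 mol/L
[OCl^-]_original = 0.09259 × 250.0/10.22 = 2.265 mol/L

2.265 mol/L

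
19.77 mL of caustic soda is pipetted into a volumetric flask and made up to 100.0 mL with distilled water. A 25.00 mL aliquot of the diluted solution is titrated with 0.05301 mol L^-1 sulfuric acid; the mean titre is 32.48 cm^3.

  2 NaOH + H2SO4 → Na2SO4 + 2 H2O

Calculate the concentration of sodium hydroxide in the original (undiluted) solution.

n(H2SO4) = 0.03248 × 0.05301 = 1.722 × 10^-3 mol
From the 2:1 ratio, n(NaOH) in the aliquot = 2/1 × 1.722 × 10^-3 = 3.444 × 10^-3 mol
[NaOH]_dilute = 3.444 × 10^-3 / 0.02500 = 0.1377 mol/L
Dilution factor = 100.0 / 19.77 = 5.058
[NaOH]_stock = 0.1377 × 5.058 = 0.6967 mol/L

0.6967 mol/L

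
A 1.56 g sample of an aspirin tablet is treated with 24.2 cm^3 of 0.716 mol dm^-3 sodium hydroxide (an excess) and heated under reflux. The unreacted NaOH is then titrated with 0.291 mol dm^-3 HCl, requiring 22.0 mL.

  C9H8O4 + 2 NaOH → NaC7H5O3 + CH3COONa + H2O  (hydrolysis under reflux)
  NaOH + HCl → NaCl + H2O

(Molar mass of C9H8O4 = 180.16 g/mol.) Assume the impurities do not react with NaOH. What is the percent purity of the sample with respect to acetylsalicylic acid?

n(NaOH) added = 0.0242 × 0.716 = 0.0173 mol
n(HCl) used in back-titration = 0.0220 × 0.291 = 6.40 × 10^-3 mol
n(NaOH) left over = 6.40 × 10^-3 mol (1:1 ratio)
n(NaOH) consumed by analyte = 0.0173 − 6.40 × 10^-3 = 0.0109 mol
From the 1:2 ratio, n(C9H8O4) = 1/2 × 0.0109 = 5.46 × 10^-3 mol
mass of C9H8O4 = 5.46 × 10^-3 × 180.16 = 0.984 g
% C9H8O4 = 0.984 / 1.56 × 100 = 63.1 %

63.1 %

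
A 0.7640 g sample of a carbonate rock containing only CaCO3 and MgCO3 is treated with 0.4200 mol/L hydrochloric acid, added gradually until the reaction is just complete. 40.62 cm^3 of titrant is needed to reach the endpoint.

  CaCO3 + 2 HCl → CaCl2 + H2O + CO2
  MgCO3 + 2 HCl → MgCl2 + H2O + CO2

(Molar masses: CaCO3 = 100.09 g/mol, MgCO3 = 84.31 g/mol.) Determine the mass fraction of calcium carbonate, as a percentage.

37.21 %

n(HCl) = 0.04062 × 0.4200 = 0.01706 mol
Let x = n(CaCO3), y = n(MgCO3).
Titrant: 2x + 2y = 0.01706;  mass: 100.09x + 84.31y = 0.7640
Solving, x = 2.840 × 10^-3 mol, y = 5.690 × 10^-3 mol
mass of CaCO3 = 2.840 × 10^-3 × 100.09 = 0.2843 g
% CaCO3 = 0.2843 / 0.7640 × 100 = 37.21 %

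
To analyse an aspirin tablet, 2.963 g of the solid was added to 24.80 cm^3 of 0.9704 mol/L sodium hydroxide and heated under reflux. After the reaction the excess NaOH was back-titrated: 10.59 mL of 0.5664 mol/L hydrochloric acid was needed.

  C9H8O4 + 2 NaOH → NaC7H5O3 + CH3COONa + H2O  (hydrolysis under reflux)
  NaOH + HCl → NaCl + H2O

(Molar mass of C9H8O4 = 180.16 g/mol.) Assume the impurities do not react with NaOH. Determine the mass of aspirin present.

1.628 g

n(NaOH) added = 0.02480 × 0.9704 = 0.02407 mol
n(HCl) used in back-titration = 0.01059 × 0.5664 = 5.998 × 10^-3 mol
n(NaOH) left over = 5.998 × 10^-3 mol (1:1 ratio)
n(NaOH) consumed by analyte = 0.02407 − 5.998 × 10^-3 = 0.01807 mol
From the 1:2 ratio, n(C9H8O4) = 1/2 × 0.01807 = 9.034 × 10^-3 mol
mass of C9H8O4 = 9.034 × 10^-3 × 180.16 = 1.628 g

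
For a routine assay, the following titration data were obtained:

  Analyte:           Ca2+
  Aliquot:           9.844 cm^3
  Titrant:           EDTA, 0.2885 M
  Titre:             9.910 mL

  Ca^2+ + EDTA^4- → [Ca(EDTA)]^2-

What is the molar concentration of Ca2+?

0.2904 M

n(EDTA) = 0.009910 L × 0.2885 mol/L = 2.859 × 10^-3 mol
n(Ca2+) = 2.859 × 10^-3 mol (1:1 mole ratio)
[Ca2+] = 2.859 × 10^-3 mol / 0.009844 L = 0.2904 mol/L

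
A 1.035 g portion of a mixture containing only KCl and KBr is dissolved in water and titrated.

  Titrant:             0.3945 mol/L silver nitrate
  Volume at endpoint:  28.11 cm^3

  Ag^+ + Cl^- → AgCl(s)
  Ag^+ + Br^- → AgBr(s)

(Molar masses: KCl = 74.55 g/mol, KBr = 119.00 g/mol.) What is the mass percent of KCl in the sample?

n(AgNO3) = 0.02811 × 0.3945 = 0.01109 mol
Let x = n(KCl), y = n(KBr).
Titrant: 1x + 1y = 0.01109;  mass: 74.55x + 119.00y = 1.035
Solving, x = 6.404 × 10^-3 mol, y = 4.686 × 10^-3 mol
mass of KCl = 6.404 × 10^-3 × 74.55 = 0.4774 g
% KCl = 0.4774 / 1.035 × 100 = 46.12 %

46.12 %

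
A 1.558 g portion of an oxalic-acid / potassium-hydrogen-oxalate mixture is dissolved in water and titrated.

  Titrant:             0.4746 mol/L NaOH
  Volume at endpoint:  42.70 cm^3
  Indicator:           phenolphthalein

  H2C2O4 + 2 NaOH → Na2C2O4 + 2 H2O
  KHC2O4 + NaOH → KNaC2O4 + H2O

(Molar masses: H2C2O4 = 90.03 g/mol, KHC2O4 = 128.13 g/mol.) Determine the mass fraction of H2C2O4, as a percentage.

n(NaOH) = 0.04270 × 0.4746 = 0.02027 mol
Let x = n(H2C2O4), y = n(KHC2O4).
Titrant: 2x + 1y = 0.02027;  mass: 90.03x + 128.13y = 1.558
Solving, x = 6.248 × 10^-3 mol, y = 7.769 × 10^-3 mol
mass of H2C2O4 = 6.248 × 10^-3 × 90.03 = 0.5625 g
% H2C2O4 = 0.5625 / 1.558 × 100 = 36.10 %

36.10 %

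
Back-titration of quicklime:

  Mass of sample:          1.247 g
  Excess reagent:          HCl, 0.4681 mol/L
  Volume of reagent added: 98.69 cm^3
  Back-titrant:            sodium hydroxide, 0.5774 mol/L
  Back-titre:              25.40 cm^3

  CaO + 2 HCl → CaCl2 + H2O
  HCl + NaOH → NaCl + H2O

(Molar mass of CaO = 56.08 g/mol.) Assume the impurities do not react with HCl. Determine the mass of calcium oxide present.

n(HCl) added = 0.09869 × 0.4681 = 0.04620 mol
n(NaOH) used in back-titration = 0.02540 × 0.5774 = 0.01467 mol
n(HCl) left over = 0.01467 mol (1:1 ratio)
n(HCl) consumed by analyte = 0.04620 − 0.01467 = 0.03153 mol
From the 1:2 ratio, n(CaO) = 1/2 × 0.03153 = 0.01577 mol
mass of CaO = 0.01577 × 56.08 = 0.8841 g

0.8841 g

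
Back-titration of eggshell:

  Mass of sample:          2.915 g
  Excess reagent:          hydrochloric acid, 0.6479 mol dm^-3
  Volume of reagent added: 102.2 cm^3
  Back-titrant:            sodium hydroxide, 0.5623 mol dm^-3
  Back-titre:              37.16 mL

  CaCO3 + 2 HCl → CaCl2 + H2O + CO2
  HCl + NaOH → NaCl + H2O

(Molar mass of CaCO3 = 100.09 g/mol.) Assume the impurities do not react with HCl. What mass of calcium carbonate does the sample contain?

2.268 g

n(HCl) added = 0.1022 × 0.6479 = 0.06622 mol
n(NaOH) used in back-titration = 0.03716 × 0.5623 = 0.02090 mol
n(HCl) left over = 0.02090 mol (1:1 ratio)
n(HCl) consumed by analyte = 0.06622 − 0.02090 = 0.04532 mol
From the 1:2 ratio, n(CaCO3) = 1/2 × 0.04532 = 0.02266 mol
mass of CaCO3 = 0.02266 × 100.09 = 2.268 g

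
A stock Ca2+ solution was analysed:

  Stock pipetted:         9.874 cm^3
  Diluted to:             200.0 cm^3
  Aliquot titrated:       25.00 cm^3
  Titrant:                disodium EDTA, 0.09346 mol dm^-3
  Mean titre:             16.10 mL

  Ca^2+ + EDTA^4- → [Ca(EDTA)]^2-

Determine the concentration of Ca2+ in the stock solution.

n(EDTA) = 0.01610 × 0.09346 = 1.505 × 10^-3 mol
n(Ca2+) in the aliquot = 1.505 × 10^-3 mol (1:1 ratio)
[Ca2+]_dilute = 1.505 × 10^-3 / 0.02500 = 0.06019 mol/L
Dilution factor = 200.0 / 9.874 = 20.26
[Ca2+]_stock = 0.06019 × 20.26 = 1.219 mol/L

1.219 mol/L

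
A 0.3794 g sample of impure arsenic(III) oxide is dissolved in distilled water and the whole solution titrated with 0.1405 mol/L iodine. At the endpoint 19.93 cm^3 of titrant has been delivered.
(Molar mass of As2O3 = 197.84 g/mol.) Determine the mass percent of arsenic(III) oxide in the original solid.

73.01 %

As2O3 + 2 I2 + 2 H2O → As2O5 + 4 HI
n(I2) = 0.01993 L × 0.1405 mol/L = 2.800 × 10^-3 mol
From the 1:2 ratio, n(As2O3) = 1/2 × 2.800 × 10^-3 = 1.400 × 10^-3 mol
mass of As2O3 = 1.400 × 10^-3 × 197.84 g/mol = 0.2770 g
% As2O3 = 0.2770 / 0.3794 × 100 = 73.01 %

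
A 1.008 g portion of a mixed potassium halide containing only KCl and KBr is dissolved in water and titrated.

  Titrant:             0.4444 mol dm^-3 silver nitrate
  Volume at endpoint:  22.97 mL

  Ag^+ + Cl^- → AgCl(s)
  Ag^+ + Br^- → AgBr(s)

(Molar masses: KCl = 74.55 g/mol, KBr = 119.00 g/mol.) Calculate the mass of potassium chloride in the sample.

n(AgNO3) = 0.02297 × 0.4444 = 0.01021 mol
Let x = n(KCl), y = n(KBr).
Titrant: 1x + 1y = 0.01021;  mass: 74.55x + 119.00y = 1.008
Solving, x = 4.651 × 10^-3 mol, y = 5.557 × 10^-3 mol
mass of KCl = 4.651 × 10^-3 × 74.55 = 0.3467 g

0.3467 g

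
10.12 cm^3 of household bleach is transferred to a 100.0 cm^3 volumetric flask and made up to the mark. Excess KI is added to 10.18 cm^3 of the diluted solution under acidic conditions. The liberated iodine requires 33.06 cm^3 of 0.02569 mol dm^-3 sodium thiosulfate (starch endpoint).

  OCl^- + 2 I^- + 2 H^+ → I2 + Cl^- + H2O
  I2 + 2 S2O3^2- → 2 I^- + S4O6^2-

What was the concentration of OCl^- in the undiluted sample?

n(S2O3^2-) = 0.03306 × 0.02569 = 8.493 × 10^-4 mol
n(I2) = n(S2O3^2-)/2 = 4.247 × 10^-4 mol
n(OCl^-) in the aliquot = 4.247 × 10^-4 mol (1:1 ratio)
[OCl^-]_dilute = 4.247 × 10^-4 / 0.01018 = 0.04171 mol/L
[OCl^-]_original = 0.04171 × 100.0/10.12 = 0.4122 mol/L

0.4122 mol/L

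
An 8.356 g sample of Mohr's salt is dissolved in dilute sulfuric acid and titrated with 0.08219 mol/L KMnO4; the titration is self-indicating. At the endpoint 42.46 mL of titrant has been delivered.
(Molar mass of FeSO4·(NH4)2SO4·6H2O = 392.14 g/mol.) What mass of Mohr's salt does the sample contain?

6.842 g

MnO4^- + 5 Fe^2+ + 8 H^+ → Mn^2+ + 5 Fe^3+ + 4 H2O
n(KMnO4) = 0.04246 L × 0.08219 mol/L = 3.490 × 10^-3 mol
From the 5:1 ratio, n(FeSO4·(NH4)2SO4·6H2O) = 5/1 × 3.490 × 10^-3 = 0.01745 mol
mass of FeSO4·(NH4)2SO4·6H2O = 0.01745 × 392.14 g/mol = 6.842 g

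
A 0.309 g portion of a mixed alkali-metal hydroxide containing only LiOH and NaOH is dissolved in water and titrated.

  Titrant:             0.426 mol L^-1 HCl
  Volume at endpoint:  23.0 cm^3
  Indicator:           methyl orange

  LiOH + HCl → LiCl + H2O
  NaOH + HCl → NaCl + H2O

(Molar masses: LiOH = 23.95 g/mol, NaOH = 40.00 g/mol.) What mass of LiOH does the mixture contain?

0.124 g

n(HCl) = 0.0230 × 0.426 = 9.80 × 10^-3 mol
Let x = n(LiOH), y = n(NaOH).
Titrant: 1x + 1y = 9.80 × 10^-3;  mass: 23.95x + 40.00y = 0.309
Solving, x = 5.17 × 10^-3 mol, y = 4.63 × 10^-3 mol
mass of LiOH = 5.17 × 10^-3 × 23.95 = 0.124 g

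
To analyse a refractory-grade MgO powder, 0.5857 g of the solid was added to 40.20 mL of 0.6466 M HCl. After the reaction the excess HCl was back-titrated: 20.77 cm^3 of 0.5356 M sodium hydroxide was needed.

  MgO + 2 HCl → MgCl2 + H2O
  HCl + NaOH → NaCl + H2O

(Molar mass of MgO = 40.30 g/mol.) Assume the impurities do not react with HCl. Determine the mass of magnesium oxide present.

n(HCl) added = 0.04020 × 0.6466 = 0.02599 mol
n(NaOH) used in back-titration = 0.02077 × 0.5356 = 0.01112 mol
n(HCl) left over = 0.01112 mol (1:1 ratio)
n(HCl) consumed by analyte = 0.02599 − 0.01112 = 0.01487 mol
From the 1:2 ratio, n(MgO) = 1/2 × 0.01487 = 7.434 × 10^-3 mol
mass of MgO = 7.434 × 10^-3 × 40.30 = 0.2996 g

0.2996 g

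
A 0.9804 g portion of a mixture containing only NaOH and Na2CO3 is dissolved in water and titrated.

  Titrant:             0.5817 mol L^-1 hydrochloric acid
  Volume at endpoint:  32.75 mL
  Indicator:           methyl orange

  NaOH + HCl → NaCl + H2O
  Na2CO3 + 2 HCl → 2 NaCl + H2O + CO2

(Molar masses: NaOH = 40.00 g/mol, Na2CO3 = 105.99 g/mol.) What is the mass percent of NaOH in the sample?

n(HCl) = 0.03275 × 0.5817 = 0.01905 mol
Let x = n(NaOH), y = n(Na2CO3).
Titrant: 1x + 2y = 0.01905;  mass: 40.00x + 105.99y = 0.9804
Solving, x = 2.246 × 10^-3 mol, y = 8.402 × 10^-3 mol
mass of NaOH = 2.246 × 10^-3 × 40.00 = 0.08985 g
% NaOH = 0.08985 / 0.9804 × 100 = 9.165 %

9.165 %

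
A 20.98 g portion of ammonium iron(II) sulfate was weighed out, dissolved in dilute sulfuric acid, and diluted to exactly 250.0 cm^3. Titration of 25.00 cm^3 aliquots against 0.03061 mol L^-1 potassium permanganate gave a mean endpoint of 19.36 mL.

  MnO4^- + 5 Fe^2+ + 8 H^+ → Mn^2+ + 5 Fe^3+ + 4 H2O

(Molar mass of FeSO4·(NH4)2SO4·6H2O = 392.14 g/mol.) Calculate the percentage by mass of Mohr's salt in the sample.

55.38 %

n(KMnO4) per titration = 0.01936 × 0.03061 = 5.926 × 10^-4 mol
From the 5:1 ratio, n(FeSO4·(NH4)2SO4·6H2O) in each aliquot = 5/1 × 5.926 × 10^-4 = 2.963 × 10^-3 mol
n(FeSO4·(NH4)2SO4·6H2O) in the whole flask = 2.963 × 10^-3 × 250.0/25.00 = 0.02963 mol
mass of FeSO4·(NH4)2SO4·6H2O = 0.02963 × 392.14 = 11.62 g
% FeSO4·(NH4)2SO4·6H2O = 11.62 / 20.98 × 100 = 55.38 %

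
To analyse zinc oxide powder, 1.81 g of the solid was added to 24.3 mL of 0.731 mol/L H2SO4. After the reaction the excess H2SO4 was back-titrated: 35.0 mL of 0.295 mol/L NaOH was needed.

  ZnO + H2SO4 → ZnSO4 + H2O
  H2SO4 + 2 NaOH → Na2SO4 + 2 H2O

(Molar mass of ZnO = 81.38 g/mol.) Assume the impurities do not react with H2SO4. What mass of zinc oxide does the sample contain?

n(H2SO4) added = 0.0243 × 0.731 = 0.0178 mol
n(NaOH) used in back-titration = 0.0350 × 0.295 = 0.0103 mol
From the 1:2 ratio, n(H2SO4) left over = 1/2 × 0.0103 = 5.16 × 10^-3 mol
n(H2SO4) consumed by analyte = 0.0178 − 5.16 × 10^-3 = 0.0126 mol
n(ZnO) = 0.0126 mol (1:1 ratio)
mass of ZnO = 0.0126 × 81.38 = 1.03 g

1.03 g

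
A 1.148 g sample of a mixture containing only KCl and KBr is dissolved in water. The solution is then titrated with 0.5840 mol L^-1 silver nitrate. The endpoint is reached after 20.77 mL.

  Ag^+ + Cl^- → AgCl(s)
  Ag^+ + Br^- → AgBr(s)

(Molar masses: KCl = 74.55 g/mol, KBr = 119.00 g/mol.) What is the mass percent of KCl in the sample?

n(AgNO3) = 0.02077 × 0.5840 = 0.01213 mol
Let x = n(KCl), y = n(KBr).
Titrant: 1x + 1y = 0.01213;  mass: 74.55x + 119.00y = 1.148
Solving, x = 6.646 × 10^-3 mol, y = 5.483 × 10^-3 mol
mass of KCl = 6.646 × 10^-3 × 74.55 = 0.4955 g
% KCl = 0.4955 / 1.148 × 100 = 43.16 %

43.16 %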